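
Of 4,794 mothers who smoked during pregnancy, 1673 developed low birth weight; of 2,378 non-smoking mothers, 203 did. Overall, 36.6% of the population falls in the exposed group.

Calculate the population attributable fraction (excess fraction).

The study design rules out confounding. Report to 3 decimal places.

p₁ = P(outcome | exposed) = 1673/4794 = 0.34898
p₀ = P(outcome | unexposed) = 203/2378 = 0.085366
Overall risk P(Y=1) = π·p₁ + (1−π)·p₀ = 0.366×0.34898 + 0.634×0.085366 = 0.18185.
Under exogeneity, PAF = [P(Y=1) − p₀] / P(Y=1).
PAF = (0.18185 − 0.085366) / 0.18185 ≈ 0.5306

PAF ≈ 0.531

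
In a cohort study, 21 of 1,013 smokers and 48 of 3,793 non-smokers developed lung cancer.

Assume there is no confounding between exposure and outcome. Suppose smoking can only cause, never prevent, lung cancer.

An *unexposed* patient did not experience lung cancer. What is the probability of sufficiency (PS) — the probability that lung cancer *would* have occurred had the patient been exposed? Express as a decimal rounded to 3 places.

PS ≈ 0.008

p₁ = P(outcome | exposed) = 21/1013 = 0.020731
p₀ = P(outcome | unexposed) = 48/3793 = 0.012655
Under exogeneity and monotonicity, PS = (p₁ − p₀) / (1 − p₀).
PS = (0.020731 − 0.012655) / (1 − 0.012655) = 0.0080756 / 0.98735 ≈ 0.0082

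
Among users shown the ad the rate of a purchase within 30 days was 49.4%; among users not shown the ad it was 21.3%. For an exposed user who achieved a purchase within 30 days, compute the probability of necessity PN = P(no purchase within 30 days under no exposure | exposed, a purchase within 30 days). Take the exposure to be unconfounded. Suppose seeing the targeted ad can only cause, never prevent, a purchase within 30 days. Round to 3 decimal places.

PN ≈ 0.569

p₁ = 0.494, p₀ = 0.213.
Under exogeneity and monotonicity, PN = (p₁ − p₀) / p₁.
PN = (0.494 − 0.213) / 0.494 = 0.281 / 0.494 ≈ 0.5688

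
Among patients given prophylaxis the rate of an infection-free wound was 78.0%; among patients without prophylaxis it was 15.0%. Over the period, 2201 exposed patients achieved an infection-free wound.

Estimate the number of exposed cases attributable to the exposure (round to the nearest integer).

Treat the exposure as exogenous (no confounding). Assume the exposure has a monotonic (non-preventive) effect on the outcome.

about 1778 cases

p₁ = 0.78, p₀ = 0.15.
PN = (p₁ − p₀)/p₁ = (0.78 − 0.15) / 0.78 ≈ 0.80769.
Attributable cases ≈ PN × (exposed cases) = 0.80769 × 2201 ≈ 1777.73.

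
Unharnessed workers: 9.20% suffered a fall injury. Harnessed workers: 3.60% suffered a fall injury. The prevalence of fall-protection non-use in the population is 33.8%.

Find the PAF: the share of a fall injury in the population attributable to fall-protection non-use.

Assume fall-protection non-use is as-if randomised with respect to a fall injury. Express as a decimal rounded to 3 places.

PAF ≈ 0.345

p₁ = 0.092, p₀ = 0.036.
Overall risk P(Y=1) = π·p₁ + (1−π)·p₀ = 0.338×0.092 + 0.662×0.036 = 0.054928.
Under exogeneity, PAF = [P(Y=1) − p₀] / P(Y=1).
PAF = (0.054928 − 0.036) / 0.054928 ≈ 0.3446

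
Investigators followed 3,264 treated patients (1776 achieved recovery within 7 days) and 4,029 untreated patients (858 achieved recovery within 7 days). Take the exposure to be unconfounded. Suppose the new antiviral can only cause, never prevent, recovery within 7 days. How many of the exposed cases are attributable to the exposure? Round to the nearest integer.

about 1081 cases

p₁ = P(outcome | exposed) = 1776/3264 = 0.54412
p₀ = P(outcome | unexposed) = 858/4029 = 0.21296
PN = (p₁ − p₀)/p₁ = (0.54412 − 0.21296) / 0.54412 ≈ 0.60862.
Attributable cases ≈ PN × (exposed cases) = 0.60862 × 1776 ≈ 1080.91.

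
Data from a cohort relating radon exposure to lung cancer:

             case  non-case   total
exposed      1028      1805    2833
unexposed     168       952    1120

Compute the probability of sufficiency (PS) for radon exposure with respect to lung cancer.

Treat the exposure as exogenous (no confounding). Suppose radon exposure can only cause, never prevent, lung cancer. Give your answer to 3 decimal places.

p₁ = P(outcome | exposed) = 1028/2833 = 0.36287
p₀ = P(outcome | unexposed) = 168/1120 = 0.15
Under exogeneity and monotonicity, PS = (p₁ − p₀) / (1 − p₀).
PS = (0.36287 − 0.15) / (1 − 0.15) = 0.21287 / 0.85 ≈ 0.2504

PS ≈ 0.250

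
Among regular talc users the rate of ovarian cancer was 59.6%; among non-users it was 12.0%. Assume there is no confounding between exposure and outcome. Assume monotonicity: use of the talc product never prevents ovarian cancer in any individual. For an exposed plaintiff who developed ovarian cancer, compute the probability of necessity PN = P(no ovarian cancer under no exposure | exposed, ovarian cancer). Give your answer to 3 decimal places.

p₁ = 0.596, p₀ = 0.12.
Under exogeneity and monotonicity, PN = (p₁ − p₀) / p₁.
PN = (0.596 − 0.12) / 0.596 = 0.476 / 0.596 ≈ 0.7987

PN ≈ 0.799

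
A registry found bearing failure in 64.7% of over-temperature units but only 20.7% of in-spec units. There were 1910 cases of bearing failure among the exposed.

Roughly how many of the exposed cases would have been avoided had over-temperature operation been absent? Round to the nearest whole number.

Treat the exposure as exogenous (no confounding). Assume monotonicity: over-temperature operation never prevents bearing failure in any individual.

about 1299 cases

p₁ = 0.647, p₀ = 0.207.
PN = (p₁ − p₀)/p₁ = (0.647 − 0.207) / 0.647 ≈ 0.68006.
Attributable cases ≈ PN × (exposed cases) = 0.68006 × 1910 ≈ 1298.92.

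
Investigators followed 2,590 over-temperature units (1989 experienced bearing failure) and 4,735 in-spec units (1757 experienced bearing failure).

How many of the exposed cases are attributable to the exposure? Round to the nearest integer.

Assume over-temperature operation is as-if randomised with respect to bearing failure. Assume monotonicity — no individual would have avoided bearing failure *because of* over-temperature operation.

p₁ = P(outcome | exposed) = 1989/2590 = 0.76795
p₀ = P(outcome | unexposed) = 1757/4735 = 0.37107
PN = (p₁ − p₀)/p₁ = (0.76795 − 0.37107) / 0.76795 ≈ 0.51681.
Attributable cases ≈ PN × (exposed cases) = 0.51681 × 1989 ≈ 1027.94.

about 1028 cases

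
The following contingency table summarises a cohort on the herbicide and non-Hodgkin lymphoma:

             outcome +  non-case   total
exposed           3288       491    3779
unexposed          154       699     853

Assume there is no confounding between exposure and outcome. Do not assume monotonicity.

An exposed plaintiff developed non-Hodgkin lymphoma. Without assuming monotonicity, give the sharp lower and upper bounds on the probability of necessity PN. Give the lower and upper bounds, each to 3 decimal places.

0.793 ≤ PN ≤ 0.942

p₁ = P(outcome | exposed) = 3288/3779 = 0.87007
p₀ = P(outcome | unexposed) = 154/853 = 0.18054
Under exogeneity alone the bounds on PN are max{0,(p₁−p₀)/p₁} ≤ PN ≤ min{1,(1−p₀)/p₁}.
  lower = (p₁ − p₀)/p₁ = 0.68953 / 0.87007 ≈ 0.7925
  upper = min{1, (1 − p₀)/p₁} = 0.81946 / 0.87007 ≈ 0.9418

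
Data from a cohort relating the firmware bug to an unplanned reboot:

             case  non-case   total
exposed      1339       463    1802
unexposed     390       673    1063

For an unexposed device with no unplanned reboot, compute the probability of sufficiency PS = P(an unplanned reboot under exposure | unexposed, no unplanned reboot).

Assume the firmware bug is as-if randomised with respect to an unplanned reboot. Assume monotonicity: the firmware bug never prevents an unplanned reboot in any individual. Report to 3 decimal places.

PS ≈ 0.594

p₁ = P(outcome | exposed) = 1339/1802 = 0.74306
p₀ = P(outcome | unexposed) = 390/1063 = 0.36689
Under exogeneity and monotonicity, PS = (p₁ − p₀)/(1 − p₀).
PS = (0.74306 − 0.36689) / 0.63311 ≈ 0.5942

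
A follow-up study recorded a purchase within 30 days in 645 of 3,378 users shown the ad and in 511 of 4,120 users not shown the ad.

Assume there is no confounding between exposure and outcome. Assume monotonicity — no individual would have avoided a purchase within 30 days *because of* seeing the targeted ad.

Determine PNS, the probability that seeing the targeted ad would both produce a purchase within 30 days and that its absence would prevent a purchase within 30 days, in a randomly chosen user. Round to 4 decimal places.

PNS ≈ 0.0669

p₁ = P(outcome | exposed) = 645/3378 = 0.19094
p₀ = P(outcome | unexposed) = 511/4120 = 0.12403
Under exogeneity and monotonicity, PNS = p₁ − p₀.
PNS = 0.19094 − 0.12403 = 0.066912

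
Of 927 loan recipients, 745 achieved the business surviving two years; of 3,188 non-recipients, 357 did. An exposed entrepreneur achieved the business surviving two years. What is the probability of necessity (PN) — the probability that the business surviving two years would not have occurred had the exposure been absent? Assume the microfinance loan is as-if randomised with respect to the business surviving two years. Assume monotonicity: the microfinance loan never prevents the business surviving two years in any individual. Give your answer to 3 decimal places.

p₁ = P(outcome | exposed) = 745/927 = 0.80367
p₀ = P(outcome | unexposed) = 357/3188 = 0.11198
Under exogeneity and monotonicity, PN = (p₁ − p₀) / p₁.
PN = (0.80367 − 0.11198) / 0.80367 = 0.69169 / 0.80367 ≈ 0.8607

PN ≈ 0.861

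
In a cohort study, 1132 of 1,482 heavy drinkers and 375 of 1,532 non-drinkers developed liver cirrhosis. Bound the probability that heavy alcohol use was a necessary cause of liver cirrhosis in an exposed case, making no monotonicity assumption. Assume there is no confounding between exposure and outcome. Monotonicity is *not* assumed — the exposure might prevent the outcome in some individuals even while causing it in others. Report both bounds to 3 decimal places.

0.680 ≤ PN ≤ 0.989

p₁ = P(outcome | exposed) = 1132/1482 = 0.76383
p₀ = P(outcome | unexposed) = 375/1532 = 0.24478
Under exogeneity alone the bounds on PN are max{0,(p₁−p₀)/p₁} ≤ PN ≤ min{1,(1−p₀)/p₁}.
  lower = (p₁ − p₀)/p₁ = 0.51905 / 0.76383 ≈ 0.6795
  upper = min{1, (1 − p₀)/p₁} = 0.75522 / 0.76383 ≈ 0.9887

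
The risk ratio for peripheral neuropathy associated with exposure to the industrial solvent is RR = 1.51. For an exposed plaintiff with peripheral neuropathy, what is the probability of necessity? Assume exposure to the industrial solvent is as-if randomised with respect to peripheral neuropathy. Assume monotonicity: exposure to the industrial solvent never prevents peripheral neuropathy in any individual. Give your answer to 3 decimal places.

Under exogeneity and monotonicity, PN = (RR − 1) / RR = 1 − 1/RR.
PN = (1.51 − 1) / 1.51 = 0.51 / 1.51 ≈ 0.3377

PN ≈ 0.338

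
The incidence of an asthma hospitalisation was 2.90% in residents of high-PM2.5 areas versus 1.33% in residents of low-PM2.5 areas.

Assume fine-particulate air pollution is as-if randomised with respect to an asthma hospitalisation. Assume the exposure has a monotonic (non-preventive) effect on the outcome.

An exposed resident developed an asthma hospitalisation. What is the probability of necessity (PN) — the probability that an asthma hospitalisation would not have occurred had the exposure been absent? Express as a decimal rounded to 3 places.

PN ≈ 0.541

p₁ = 0.029, p₀ = 0.0133.
Under exogeneity and monotonicity, PN = (p₁ − p₀) / p₁.
PN = (0.029 − 0.0133) / 0.029 = 0.0157 / 0.029 ≈ 0.5414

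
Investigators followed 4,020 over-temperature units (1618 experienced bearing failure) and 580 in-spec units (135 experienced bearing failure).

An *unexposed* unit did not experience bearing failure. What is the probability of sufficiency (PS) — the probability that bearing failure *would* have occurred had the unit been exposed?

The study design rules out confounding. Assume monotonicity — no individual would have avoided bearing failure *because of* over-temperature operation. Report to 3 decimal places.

p₁ = P(outcome | exposed) = 1618/4020 = 0.40249
p₀ = P(outcome | unexposed) = 135/580 = 0.23276
Under exogeneity and monotonicity, PS = (p₁ − p₀) / (1 − p₀).
PS = (0.40249 − 0.23276) / (1 − 0.23276) = 0.16973 / 0.76724 ≈ 0.2212

PS ≈ 0.221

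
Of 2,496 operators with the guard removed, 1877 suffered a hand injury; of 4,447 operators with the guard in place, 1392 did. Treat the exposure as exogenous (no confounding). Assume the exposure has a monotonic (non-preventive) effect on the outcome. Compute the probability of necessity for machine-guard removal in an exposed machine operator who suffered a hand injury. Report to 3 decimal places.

p₁ = P(outcome | exposed) = 1877/2496 = 0.752
p₀ = P(outcome | unexposed) = 1392/4447 = 0.31302
Under exogeneity and monotonicity, PN = (p₁ − p₀) / p₁.
PN = (0.752 − 0.31302) / 0.752 = 0.43898 / 0.752 ≈ 0.5838

PN ≈ 0.584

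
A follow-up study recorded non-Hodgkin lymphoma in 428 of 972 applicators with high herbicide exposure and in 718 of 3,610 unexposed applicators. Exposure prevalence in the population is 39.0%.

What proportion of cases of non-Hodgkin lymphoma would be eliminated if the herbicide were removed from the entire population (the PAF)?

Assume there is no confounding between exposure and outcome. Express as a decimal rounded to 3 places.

p₁ = P(outcome | exposed) = 428/972 = 0.44033
p₀ = P(outcome | unexposed) = 718/3610 = 0.19889
Overall risk P(Y=1) = π·p₁ + (1−π)·p₀ = 0.39×0.44033 + 0.61×0.19889 = 0.29305.
Under exogeneity, PAF = [P(Y=1) − p₀] / P(Y=1).
PAF = (0.29305 − 0.19889) / 0.29305 ≈ 0.3213

PAF ≈ 0.321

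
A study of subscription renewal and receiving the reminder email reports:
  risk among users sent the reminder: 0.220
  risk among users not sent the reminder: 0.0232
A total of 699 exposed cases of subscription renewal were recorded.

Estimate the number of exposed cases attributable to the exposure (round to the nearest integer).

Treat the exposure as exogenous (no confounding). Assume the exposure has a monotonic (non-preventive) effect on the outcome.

Let p₁ = 0.22, p₀ = 0.0232.
PN = (p₁ − p₀)/p₁ = (0.22 − 0.0232) / 0.22 ≈ 0.89455.
Attributable cases ≈ PN × (exposed cases) = 0.89455 × 699 ≈ 625.29.

about 625 cases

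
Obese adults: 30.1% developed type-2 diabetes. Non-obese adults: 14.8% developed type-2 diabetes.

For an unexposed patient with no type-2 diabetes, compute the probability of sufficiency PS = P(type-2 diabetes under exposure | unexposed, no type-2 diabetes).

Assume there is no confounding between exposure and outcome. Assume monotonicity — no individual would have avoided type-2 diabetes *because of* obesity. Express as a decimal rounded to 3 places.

p₁ = 0.301, p₀ = 0.148.
Under exogeneity and monotonicity, PS = (p₁ − p₀) / (1 − p₀).
PS = (0.301 − 0.148) / (1 − 0.148) = 0.153 / 0.852 ≈ 0.1796

PS ≈ 0.180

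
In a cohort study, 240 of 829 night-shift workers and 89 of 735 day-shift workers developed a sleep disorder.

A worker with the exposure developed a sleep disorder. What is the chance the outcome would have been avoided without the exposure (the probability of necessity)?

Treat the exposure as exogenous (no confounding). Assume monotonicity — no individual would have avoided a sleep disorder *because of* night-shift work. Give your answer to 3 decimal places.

p₁ = P(outcome | exposed) = 240/829 = 0.28951
p₀ = P(outcome | unexposed) = 89/735 = 0.12109
Under exogeneity and monotonicity, PN = (p₁ − p₀) / p₁.
PN = (0.28951 − 0.12109) / 0.28951 = 0.16842 / 0.28951 ≈ 0.5817

PN ≈ 0.582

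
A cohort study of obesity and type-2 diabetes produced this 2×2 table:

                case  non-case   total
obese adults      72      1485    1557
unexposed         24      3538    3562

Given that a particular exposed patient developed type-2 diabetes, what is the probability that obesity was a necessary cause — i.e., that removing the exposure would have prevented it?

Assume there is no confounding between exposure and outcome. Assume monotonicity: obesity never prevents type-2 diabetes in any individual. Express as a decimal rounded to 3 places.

p₁ = P(outcome | exposed) = 72/1557 = 0.046243
p₀ = P(outcome | unexposed) = 24/3562 = 0.0067378
Under exogeneity and monotonicity, PN = (p₁ − p₀)/p₁.
PN = (0.046243 − 0.0067378) / 0.046243 ≈ 0.8543

PN ≈ 0.854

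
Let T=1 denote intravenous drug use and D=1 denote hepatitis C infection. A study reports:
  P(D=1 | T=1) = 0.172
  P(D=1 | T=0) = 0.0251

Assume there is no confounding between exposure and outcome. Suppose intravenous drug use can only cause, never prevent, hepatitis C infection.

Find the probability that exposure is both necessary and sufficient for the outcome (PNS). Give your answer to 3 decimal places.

Let p₁ = 0.172, p₀ = 0.0251.
Under exogeneity and monotonicity, PNS = p₁ − p₀.
PNS = 0.172 − 0.0251 = 0.1469

PNS ≈ 0.147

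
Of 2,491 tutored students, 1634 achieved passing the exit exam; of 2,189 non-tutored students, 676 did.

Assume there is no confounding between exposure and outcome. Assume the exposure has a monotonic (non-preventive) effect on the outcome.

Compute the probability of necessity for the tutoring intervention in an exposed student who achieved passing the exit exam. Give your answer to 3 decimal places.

PN ≈ 0.529

p₁ = P(outcome | exposed) = 1634/2491 = 0.65596
p₀ = P(outcome | unexposed) = 676/2189 = 0.30882
Under exogeneity and monotonicity, PN = (p₁ − p₀) / p₁.
PN = (0.65596 − 0.30882) / 0.65596 = 0.34714 / 0.65596 ≈ 0.5292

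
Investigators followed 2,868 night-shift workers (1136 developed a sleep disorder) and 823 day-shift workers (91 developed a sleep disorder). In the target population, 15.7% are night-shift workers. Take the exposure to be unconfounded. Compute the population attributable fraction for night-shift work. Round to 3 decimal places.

PAF ≈ 0.288

p₁ = P(outcome | exposed) = 1136/2868 = 0.39609
p₀ = P(outcome | unexposed) = 91/823 = 0.11057
Overall risk P(Y=1) = π·p₁ + (1−π)·p₀ = 0.157×0.39609 + 0.843×0.11057 = 0.1554.
Under exogeneity, PAF = [P(Y=1) − p₀] / P(Y=1).
PAF = (0.1554 − 0.11057) / 0.1554 ≈ 0.2885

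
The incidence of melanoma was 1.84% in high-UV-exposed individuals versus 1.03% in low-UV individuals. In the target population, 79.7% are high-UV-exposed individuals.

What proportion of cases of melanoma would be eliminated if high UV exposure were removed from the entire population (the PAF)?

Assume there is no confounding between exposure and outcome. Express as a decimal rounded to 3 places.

PAF ≈ 0.385

p₁ = 0.0184, p₀ = 0.0103.
Overall risk P(Y=1) = π·p₁ + (1−π)·p₀ = 0.797×0.0184 + 0.203×0.0103 = 0.016756.
Under exogeneity, PAF = [P(Y=1) − p₀] / P(Y=1).
PAF = (0.016756 − 0.0103) / 0.016756 ≈ 0.3853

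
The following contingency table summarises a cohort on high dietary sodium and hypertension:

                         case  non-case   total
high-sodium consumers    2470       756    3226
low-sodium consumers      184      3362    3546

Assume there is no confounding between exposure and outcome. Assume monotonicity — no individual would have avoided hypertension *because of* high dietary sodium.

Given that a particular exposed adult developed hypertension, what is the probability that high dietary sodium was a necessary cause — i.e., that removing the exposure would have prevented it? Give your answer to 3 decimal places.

PN ≈ 0.932

p₁ = P(outcome | exposed) = 2470/3226 = 0.76565
p₀ = P(outcome | unexposed) = 184/3546 = 0.051889
Under exogeneity and monotonicity, PN = (p₁ − p₀)/p₁.
PN = (0.76565 − 0.051889) / 0.76565 ≈ 0.9322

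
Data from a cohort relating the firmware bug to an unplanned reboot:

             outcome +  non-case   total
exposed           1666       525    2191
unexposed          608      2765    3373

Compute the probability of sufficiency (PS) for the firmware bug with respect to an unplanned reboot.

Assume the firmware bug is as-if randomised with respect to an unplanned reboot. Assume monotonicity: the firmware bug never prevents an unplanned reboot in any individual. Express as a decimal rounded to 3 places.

p₁ = P(outcome | exposed) = 1666/2191 = 0.76038
p₀ = P(outcome | unexposed) = 608/3373 = 0.18025
Under exogeneity and monotonicity, PS = (p₁ − p₀)/(1 − p₀).
PS = (0.76038 − 0.18025) / 0.81975 ≈ 0.7077

PS ≈ 0.708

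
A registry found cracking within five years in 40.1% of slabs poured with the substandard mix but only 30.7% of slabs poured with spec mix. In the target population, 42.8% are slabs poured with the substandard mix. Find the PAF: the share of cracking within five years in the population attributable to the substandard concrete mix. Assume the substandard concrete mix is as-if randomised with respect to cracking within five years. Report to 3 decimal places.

p₁ = 0.401, p₀ = 0.307.
Overall risk P(Y=1) = π·p₁ + (1−π)·p₀ = 0.428×0.401 + 0.572×0.307 = 0.34723.
Under exogeneity, PAF = [P(Y=1) − p₀] / P(Y=1).
PAF = (0.34723 − 0.307) / 0.34723 ≈ 0.1159

PAF ≈ 0.116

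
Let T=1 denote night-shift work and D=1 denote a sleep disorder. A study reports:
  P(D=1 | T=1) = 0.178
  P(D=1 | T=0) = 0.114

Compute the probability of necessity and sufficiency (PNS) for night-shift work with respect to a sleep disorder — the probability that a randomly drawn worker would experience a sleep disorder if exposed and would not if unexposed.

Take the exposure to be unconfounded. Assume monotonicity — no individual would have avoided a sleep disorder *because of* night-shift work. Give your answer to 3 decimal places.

Let p₁ = 0.178, p₀ = 0.114.
Under exogeneity and monotonicity, PNS = p₁ − p₀.
PNS = 0.178 − 0.114 = 0.064

PNS ≈ 0.064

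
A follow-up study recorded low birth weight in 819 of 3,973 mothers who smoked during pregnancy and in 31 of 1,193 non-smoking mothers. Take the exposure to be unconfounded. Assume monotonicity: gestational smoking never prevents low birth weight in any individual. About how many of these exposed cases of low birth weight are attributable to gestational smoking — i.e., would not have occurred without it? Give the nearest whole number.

about 716 cases

p₁ = P(outcome | exposed) = 819/3973 = 0.20614
p₀ = P(outcome | unexposed) = 31/1193 = 0.025985
PN = (p₁ − p₀)/p₁ = (0.20614 − 0.025985) / 0.20614 ≈ 0.87395.
Attributable cases ≈ PN × (exposed cases) = 0.87395 × 819 ≈ 715.76.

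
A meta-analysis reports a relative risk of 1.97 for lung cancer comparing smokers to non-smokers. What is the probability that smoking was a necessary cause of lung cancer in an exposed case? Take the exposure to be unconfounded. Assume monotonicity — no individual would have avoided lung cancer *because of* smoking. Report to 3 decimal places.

PN ≈ 0.492

Under exogeneity and monotonicity, PN = (RR − 1) / RR = 1 − 1/RR.
PN = (1.97 − 1) / 1.97 = 0.97 / 1.97 ≈ 0.4924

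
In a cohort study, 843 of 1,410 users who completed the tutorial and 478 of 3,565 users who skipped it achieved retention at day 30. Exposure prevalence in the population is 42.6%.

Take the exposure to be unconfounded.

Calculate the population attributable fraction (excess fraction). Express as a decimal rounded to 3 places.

PAF ≈ 0.596

p₁ = P(outcome | exposed) = 843/1410 = 0.59787
p₀ = P(outcome | unexposed) = 478/3565 = 0.13408
Overall risk P(Y=1) = π·p₁ + (1−π)·p₀ = 0.426×0.59787 + 0.574×0.13408 = 0.33166.
Under exogeneity, PAF = [P(Y=1) − p₀] / P(Y=1).
PAF = (0.33166 − 0.13408) / 0.33166 ≈ 0.5957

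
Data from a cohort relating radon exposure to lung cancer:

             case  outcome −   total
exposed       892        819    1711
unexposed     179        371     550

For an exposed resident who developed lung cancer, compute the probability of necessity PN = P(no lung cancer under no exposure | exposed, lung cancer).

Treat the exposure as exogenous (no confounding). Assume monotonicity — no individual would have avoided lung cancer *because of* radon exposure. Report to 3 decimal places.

PN ≈ 0.376

p₁ = P(outcome | exposed) = 892/1711 = 0.52133
p₀ = P(outcome | unexposed) = 179/550 = 0.32545
Under exogeneity and monotonicity, PN = (p₁ − p₀)/p₁.
PN = (0.52133 − 0.32545) / 0.52133 ≈ 0.3757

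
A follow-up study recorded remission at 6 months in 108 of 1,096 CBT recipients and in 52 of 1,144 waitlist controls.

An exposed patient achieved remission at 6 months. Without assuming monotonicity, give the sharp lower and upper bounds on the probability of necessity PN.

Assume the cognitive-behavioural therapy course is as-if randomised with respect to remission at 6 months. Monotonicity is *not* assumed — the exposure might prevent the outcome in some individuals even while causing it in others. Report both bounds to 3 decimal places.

p₁ = P(outcome | exposed) = 108/1096 = 0.09854
p₀ = P(outcome | unexposed) = 52/1144 = 0.045455
Under exogeneity alone the bounds on PN are max{0,(p₁−p₀)/p₁} ≤ PN ≤ min{1,(1−p₀)/p₁}.
  lower = (p₁ − p₀)/p₁ = 0.053086 / 0.09854 ≈ 0.5387
  upper = min{1, (1 − p₀)/p₁} = 0.95455 / 0.09854 ≈ 9.6869 → capped at 1

0.539 ≤ PN ≤ 1.000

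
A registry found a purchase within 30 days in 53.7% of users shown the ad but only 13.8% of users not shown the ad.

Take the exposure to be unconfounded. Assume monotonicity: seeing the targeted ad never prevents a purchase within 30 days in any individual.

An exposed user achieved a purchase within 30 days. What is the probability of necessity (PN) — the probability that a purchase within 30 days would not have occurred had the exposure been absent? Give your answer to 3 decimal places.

PN ≈ 0.743

p₁ = 0.537, p₀ = 0.138.
Under exogeneity and monotonicity, PN = (p₁ − p₀) / p₁.
PN = (0.537 − 0.138) / 0.537 = 0.399 / 0.537 ≈ 0.7430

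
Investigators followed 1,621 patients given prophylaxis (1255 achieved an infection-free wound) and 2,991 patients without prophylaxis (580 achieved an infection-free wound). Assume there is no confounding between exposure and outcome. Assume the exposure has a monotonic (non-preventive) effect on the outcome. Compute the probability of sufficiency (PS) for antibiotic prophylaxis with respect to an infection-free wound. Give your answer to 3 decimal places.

PS ≈ 0.720

p₁ = P(outcome | exposed) = 1255/1621 = 0.77421
p₀ = P(outcome | unexposed) = 580/2991 = 0.19392
Under exogeneity and monotonicity, PS = (p₁ − p₀) / (1 − p₀).
PS = (0.77421 − 0.19392) / (1 − 0.19392) = 0.5803 / 0.80608 ≈ 0.7199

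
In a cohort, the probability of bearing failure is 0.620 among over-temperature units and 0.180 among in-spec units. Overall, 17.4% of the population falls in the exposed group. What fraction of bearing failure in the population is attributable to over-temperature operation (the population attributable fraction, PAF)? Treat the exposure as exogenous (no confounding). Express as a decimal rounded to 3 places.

PAF ≈ 0.298

Let p₁ = 0.62, p₀ = 0.18.
Overall risk P(Y=1) = π·p₁ + (1−π)·p₀ = 0.174×0.62 + 0.826×0.18 = 0.25656.
Under exogeneity, PAF = [P(Y=1) − p₀] / P(Y=1).
PAF = (0.25656 − 0.18) / 0.25656 ≈ 0.2984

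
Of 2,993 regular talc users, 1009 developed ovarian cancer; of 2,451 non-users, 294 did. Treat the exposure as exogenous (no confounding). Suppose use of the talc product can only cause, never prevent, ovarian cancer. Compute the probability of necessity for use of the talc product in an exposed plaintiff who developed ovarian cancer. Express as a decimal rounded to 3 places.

PN ≈ 0.644

p₁ = P(outcome | exposed) = 1009/2993 = 0.33712
p₀ = P(outcome | unexposed) = 294/2451 = 0.11995
Under exogeneity and monotonicity, PN = (p₁ − p₀) / p₁.
PN = (0.33712 − 0.11995) / 0.33712 = 0.21717 / 0.33712 ≈ 0.6442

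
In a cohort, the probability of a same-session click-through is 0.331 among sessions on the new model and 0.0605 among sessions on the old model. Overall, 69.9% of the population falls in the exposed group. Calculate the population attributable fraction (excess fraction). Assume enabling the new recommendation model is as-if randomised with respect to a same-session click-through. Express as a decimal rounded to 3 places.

Let p₁ = 0.331, p₀ = 0.0605.
Overall risk P(Y=1) = π·p₁ + (1−π)·p₀ = 0.699×0.331 + 0.301×0.0605 = 0.24958.
Under exogeneity, PAF = [P(Y=1) − p₀] / P(Y=1).
PAF = (0.24958 − 0.0605) / 0.24958 ≈ 0.7576

PAF ≈ 0.758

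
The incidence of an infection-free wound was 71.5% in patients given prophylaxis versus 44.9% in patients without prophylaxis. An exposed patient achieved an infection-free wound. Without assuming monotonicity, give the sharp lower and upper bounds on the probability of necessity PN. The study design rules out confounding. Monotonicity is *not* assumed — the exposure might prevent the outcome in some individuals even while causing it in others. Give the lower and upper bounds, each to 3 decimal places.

0.372 ≤ PN ≤ 0.771

p₁ = 0.715, p₀ = 0.449.
Under exogeneity alone the bounds on PN are max{0,(p₁−p₀)/p₁} ≤ PN ≤ min{1,(1−p₀)/p₁}.
  lower = (p₁ − p₀)/p₁ = 0.266 / 0.715 ≈ 0.3720
  upper = min{1, (1 − p₀)/p₁} = 0.551 / 0.715 ≈ 0.7706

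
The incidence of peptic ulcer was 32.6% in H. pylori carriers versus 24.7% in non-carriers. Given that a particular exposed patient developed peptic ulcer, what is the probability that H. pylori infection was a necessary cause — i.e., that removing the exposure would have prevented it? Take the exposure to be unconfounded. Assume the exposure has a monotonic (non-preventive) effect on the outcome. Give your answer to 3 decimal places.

p₁ = 0.326, p₀ = 0.247.
Under exogeneity and monotonicity, PN = (p₁ − p₀) / p₁.
PN = (0.326 − 0.247) / 0.326 = 0.079 / 0.326 ≈ 0.2423

PN ≈ 0.242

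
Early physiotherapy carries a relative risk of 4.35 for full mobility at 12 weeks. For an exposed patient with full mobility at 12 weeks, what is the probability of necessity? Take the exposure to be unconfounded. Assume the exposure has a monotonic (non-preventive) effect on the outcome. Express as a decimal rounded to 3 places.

PN ≈ 0.770

Under exogeneity and monotonicity, PN = (RR − 1) / RR = 1 − 1/RR.
PN = (4.35 − 1) / 4.35 = 3.35 / 4.35 ≈ 0.7701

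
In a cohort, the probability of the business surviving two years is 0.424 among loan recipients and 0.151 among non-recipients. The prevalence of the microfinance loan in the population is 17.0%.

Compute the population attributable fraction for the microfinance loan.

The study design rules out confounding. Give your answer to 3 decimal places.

Let p₁ = 0.424, p₀ = 0.151.
Overall risk P(Y=1) = π·p₁ + (1−π)·p₀ = 0.17×0.424 + 0.83×0.151 = 0.19741.
Under exogeneity, PAF = [P(Y=1) − p₀] / P(Y=1).
PAF = (0.19741 − 0.151) / 0.19741 ≈ 0.2351

PAF ≈ 0.235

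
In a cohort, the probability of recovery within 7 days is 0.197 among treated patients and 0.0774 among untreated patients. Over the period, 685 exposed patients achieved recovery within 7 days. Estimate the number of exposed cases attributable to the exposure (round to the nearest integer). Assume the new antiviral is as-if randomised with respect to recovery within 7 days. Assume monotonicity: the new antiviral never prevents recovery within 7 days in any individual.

Let p₁ = 0.197, p₀ = 0.0774.
PN = (p₁ − p₀)/p₁ = (0.197 − 0.0774) / 0.197 ≈ 0.60711.
Attributable cases ≈ PN × (exposed cases) = 0.60711 × 685 ≈ 415.87.

about 416 cases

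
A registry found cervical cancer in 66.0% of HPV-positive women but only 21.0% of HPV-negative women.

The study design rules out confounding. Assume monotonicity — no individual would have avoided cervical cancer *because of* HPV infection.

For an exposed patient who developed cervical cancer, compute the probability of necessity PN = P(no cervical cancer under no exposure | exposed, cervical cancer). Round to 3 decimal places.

p₁ = 0.66, p₀ = 0.21.
Under exogeneity and monotonicity, PN = (p₁ − p₀) / p₁.
PN = (0.66 − 0.21) / 0.66 = 0.45 / 0.66 ≈ 0.6818

PN ≈ 0.682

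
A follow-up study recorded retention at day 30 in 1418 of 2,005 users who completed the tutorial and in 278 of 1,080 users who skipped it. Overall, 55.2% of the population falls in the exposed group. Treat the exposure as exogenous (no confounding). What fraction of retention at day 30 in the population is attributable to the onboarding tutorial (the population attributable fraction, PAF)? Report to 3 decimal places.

p₁ = P(outcome | exposed) = 1418/2005 = 0.70723
p₀ = P(outcome | unexposed) = 278/1080 = 0.25741
Overall risk P(Y=1) = π·p₁ + (1−π)·p₀ = 0.552×0.70723 + 0.448×0.25741 = 0.50571.
Under exogeneity, PAF = [P(Y=1) − p₀] / P(Y=1).
PAF = (0.50571 − 0.25741) / 0.50571 ≈ 0.4910

PAF ≈ 0.491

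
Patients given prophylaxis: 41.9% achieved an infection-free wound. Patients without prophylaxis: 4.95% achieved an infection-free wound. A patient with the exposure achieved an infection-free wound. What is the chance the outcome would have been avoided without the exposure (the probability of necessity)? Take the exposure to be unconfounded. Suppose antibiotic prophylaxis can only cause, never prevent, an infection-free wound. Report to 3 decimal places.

p₁ = 0.419, p₀ = 0.0495.
Under exogeneity and monotonicity, PN = (p₁ − p₀) / p₁.
PN = (0.419 − 0.0495) / 0.419 = 0.3695 / 0.419 ≈ 0.8819

PN ≈ 0.882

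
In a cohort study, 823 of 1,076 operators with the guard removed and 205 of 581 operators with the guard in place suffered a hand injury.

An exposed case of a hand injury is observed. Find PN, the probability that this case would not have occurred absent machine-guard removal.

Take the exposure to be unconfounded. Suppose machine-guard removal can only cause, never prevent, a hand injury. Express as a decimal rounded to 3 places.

p₁ = P(outcome | exposed) = 823/1076 = 0.76487
p₀ = P(outcome | unexposed) = 205/581 = 0.35284
Under exogeneity and monotonicity, PN = (p₁ − p₀) / p₁.
PN = (0.76487 − 0.35284) / 0.76487 = 0.41203 / 0.76487 ≈ 0.5387

PN ≈ 0.539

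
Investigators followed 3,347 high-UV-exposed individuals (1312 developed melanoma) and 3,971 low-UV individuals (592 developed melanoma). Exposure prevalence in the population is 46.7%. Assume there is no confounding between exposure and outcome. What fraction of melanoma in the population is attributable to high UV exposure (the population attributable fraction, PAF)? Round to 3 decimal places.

PAF ≈ 0.432

p₁ = P(outcome | exposed) = 1312/3347 = 0.39199
p₀ = P(outcome | unexposed) = 592/3971 = 0.14908
Overall risk P(Y=1) = π·p₁ + (1−π)·p₀ = 0.467×0.39199 + 0.533×0.14908 = 0.26252.
Under exogeneity, PAF = [P(Y=1) − p₀] / P(Y=1).
PAF = (0.26252 − 0.14908) / 0.26252 ≈ 0.4321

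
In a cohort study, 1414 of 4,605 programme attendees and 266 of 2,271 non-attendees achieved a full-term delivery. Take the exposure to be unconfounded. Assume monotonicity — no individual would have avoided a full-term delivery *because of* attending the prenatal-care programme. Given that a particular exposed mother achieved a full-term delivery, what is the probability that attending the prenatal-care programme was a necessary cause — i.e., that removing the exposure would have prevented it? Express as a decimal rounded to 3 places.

PN ≈ 0.619

p₁ = P(outcome | exposed) = 1414/4605 = 0.30706
p₀ = P(outcome | unexposed) = 266/2271 = 0.11713
Under exogeneity and monotonicity, PN = (p₁ − p₀) / p₁.
PN = (0.30706 − 0.11713) / 0.30706 = 0.18993 / 0.30706 ≈ 0.6185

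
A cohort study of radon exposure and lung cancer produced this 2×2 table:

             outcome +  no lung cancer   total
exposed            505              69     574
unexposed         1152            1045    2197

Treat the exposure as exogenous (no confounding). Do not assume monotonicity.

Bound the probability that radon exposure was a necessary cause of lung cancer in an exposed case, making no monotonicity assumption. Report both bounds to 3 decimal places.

p₁ = P(outcome | exposed) = 505/574 = 0.87979
p₀ = P(outcome | unexposed) = 1152/2197 = 0.52435
Under exogeneity alone the bounds on PN are max{0,(p₁−p₀)/p₁} ≤ PN ≤ min{1,(1−p₀)/p₁}.
  lower = (p₁ − p₀)/p₁ = 0.35544 / 0.87979 ≈ 0.4040
  upper = min{1, (1 − p₀)/p₁} = 0.47565 / 0.87979 ≈ 0.5406

0.404 ≤ PN ≤ 0.541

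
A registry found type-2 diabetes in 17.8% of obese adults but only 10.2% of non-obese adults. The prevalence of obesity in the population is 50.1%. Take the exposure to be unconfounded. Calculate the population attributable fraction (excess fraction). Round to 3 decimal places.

PAF ≈ 0.272

p₁ = 0.178, p₀ = 0.102.
Overall risk P(Y=1) = π·p₁ + (1−π)·p₀ = 0.501×0.178 + 0.499×0.102 = 0.14008.
Under exogeneity, PAF = [P(Y=1) − p₀] / P(Y=1).
PAF = (0.14008 − 0.102) / 0.14008 ≈ 0.2718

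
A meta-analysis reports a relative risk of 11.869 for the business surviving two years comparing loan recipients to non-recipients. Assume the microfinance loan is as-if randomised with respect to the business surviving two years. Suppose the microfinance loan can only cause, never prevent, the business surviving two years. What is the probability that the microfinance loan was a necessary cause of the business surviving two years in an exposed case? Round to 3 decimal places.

Under exogeneity and monotonicity, PN = (RR − 1) / RR = 1 − 1/RR.
PN = (11.869 − 1) / 11.869 = 10.87 / 11.869 ≈ 0.9157

PN ≈ 0.916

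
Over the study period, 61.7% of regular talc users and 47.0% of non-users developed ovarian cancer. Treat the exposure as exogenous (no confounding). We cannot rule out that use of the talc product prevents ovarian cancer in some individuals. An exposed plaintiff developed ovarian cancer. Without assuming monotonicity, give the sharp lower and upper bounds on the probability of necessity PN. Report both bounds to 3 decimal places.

0.238 ≤ PN ≤ 0.859

p₁ = 0.617, p₀ = 0.47.
Under exogeneity alone the bounds on PN are max{0,(p₁−p₀)/p₁} ≤ PN ≤ min{1,(1−p₀)/p₁}.
  lower = (p₁ − p₀)/p₁ = 0.147 / 0.617 ≈ 0.2382
  upper = min{1, (1 − p₀)/p₁} = 0.53 / 0.617 ≈ 0.8590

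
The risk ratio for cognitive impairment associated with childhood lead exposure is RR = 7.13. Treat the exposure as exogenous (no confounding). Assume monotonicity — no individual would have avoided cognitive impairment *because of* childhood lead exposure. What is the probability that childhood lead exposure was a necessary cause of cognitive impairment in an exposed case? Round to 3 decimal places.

PN ≈ 0.860

Under exogeneity and monotonicity, PN = (RR − 1) / RR = 1 − 1/RR.
PN = (7.13 − 1) / 7.13 = 6.13 / 7.13 ≈ 0.8597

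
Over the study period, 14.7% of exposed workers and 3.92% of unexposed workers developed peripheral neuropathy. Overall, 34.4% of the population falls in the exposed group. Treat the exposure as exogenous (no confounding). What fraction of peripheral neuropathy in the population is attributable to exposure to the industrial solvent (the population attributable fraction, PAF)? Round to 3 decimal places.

PAF ≈ 0.486

p₁ = 0.147, p₀ = 0.0392.
Overall risk P(Y=1) = π·p₁ + (1−π)·p₀ = 0.344×0.147 + 0.656×0.0392 = 0.076283.
Under exogeneity, PAF = [P(Y=1) − p₀] / P(Y=1).
PAF = (0.076283 − 0.0392) / 0.076283 ≈ 0.4861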